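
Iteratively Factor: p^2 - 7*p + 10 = (p - 2)*(p - 5)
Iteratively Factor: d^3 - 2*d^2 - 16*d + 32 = (d - 2)*(d^2 - 16) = (d - 4)*(d - 2)*(d + 4)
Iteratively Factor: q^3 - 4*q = (q + 2)*(q^2 - 2*q) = (q - 2)*(q + 2)*(q)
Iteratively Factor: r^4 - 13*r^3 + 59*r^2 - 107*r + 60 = (r - 1)*(r^3 - 12*r^2 + 47*r - 60) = (r - 5)*(r - 1)*(r^2 - 7*r + 12) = (r - 5)*(r - 3)*(r - 1)*(r - 4)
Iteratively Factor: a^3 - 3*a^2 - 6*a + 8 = (a + 2)*(a^2 - 5*a + 4) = (a - 4)*(a + 2)*(a - 1)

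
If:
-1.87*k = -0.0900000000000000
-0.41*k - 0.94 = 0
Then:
No Solution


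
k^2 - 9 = (k - 3)*(k + 3)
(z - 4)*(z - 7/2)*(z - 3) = z^3 - 21*z^2/2 + 73*z/2 - 42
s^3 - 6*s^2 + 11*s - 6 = (s - 3)*(s - 2)*(s - 1)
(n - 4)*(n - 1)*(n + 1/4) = n^3 - 19*n^2/4 + 11*n/4 + 1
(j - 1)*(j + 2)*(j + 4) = j^3 + 5*j^2 + 2*j - 8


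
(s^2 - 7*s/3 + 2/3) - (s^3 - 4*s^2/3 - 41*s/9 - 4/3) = -s^3 + 7*s^2/3 + 20*s/9 + 2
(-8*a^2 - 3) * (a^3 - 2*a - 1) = -8*a^5 + 13*a^3 + 8*a^2 + 6*a + 3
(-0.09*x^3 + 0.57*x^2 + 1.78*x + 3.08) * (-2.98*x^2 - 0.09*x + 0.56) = 0.2682*x^5 - 1.6905*x^4 - 5.4061*x^3 - 9.0194*x^2 + 0.7196*x + 1.7248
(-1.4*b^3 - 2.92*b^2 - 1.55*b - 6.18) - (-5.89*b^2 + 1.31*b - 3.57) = -1.4*b^3 + 2.97*b^2 - 2.86*b - 2.61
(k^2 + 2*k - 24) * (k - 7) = k^3 - 5*k^2 - 38*k + 168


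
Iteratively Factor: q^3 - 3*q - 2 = (q + 1)*(q^2 - q - 2) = (q + 1)^2*(q - 2)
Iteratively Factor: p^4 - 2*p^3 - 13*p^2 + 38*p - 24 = (p - 1)*(p^3 - p^2 - 14*p + 24) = (p - 1)*(p + 4)*(p^2 - 5*p + 6) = (p - 3)*(p - 1)*(p + 4)*(p - 2)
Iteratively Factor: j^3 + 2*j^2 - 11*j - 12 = (j - 3)*(j^2 + 5*j + 4) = (j - 3)*(j + 4)*(j + 1)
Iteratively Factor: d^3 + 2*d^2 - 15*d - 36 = (d - 4)*(d^2 + 6*d + 9) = (d - 4)*(d + 3)*(d + 3)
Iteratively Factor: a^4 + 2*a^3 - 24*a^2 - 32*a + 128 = (a + 4)*(a^3 - 2*a^2 - 16*a + 32) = (a + 4)^2*(a^2 - 6*a + 8) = (a - 4)*(a + 4)^2*(a - 2)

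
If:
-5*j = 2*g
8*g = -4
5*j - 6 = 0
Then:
No Solution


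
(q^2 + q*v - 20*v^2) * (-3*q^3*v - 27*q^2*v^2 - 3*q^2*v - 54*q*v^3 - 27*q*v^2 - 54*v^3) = -3*q^5*v - 30*q^4*v^2 - 3*q^4*v - 21*q^3*v^3 - 30*q^3*v^2 + 486*q^2*v^4 - 21*q^2*v^3 + 1080*q*v^5 + 486*q*v^4 + 1080*v^5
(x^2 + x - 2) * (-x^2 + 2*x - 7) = -x^4 + x^3 - 3*x^2 - 11*x + 14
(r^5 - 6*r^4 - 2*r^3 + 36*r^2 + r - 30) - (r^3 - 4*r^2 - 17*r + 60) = r^5 - 6*r^4 - 3*r^3 + 40*r^2 + 18*r - 90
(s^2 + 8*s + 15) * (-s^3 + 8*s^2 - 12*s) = -s^5 + 37*s^3 + 24*s^2 - 180*s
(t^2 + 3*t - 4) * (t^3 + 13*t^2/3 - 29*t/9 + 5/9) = t^5 + 22*t^4/3 + 52*t^3/9 - 238*t^2/9 + 131*t/9 - 20/9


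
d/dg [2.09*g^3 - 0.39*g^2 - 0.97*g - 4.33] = 6.27*g^2 - 0.78*g - 0.97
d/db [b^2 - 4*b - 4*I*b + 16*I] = 2*b - 4 - 4*I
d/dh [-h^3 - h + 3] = -3*h^2 - 1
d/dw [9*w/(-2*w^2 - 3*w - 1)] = 9*(2*w^2 - 1)/(4*w^4 + 12*w^3 + 13*w^2 + 6*w + 1)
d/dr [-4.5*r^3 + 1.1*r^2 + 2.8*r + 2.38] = -13.5*r^2 + 2.2*r + 2.8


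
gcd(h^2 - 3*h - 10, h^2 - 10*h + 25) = h - 5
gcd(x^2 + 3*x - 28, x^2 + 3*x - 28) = x^2 + 3*x - 28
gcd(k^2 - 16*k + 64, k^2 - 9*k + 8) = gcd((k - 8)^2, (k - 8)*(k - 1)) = k - 8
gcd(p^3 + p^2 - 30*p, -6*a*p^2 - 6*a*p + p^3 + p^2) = p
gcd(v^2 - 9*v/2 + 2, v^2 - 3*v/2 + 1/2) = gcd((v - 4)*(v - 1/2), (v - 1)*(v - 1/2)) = v - 1/2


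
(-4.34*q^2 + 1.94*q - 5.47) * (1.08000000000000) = -4.6872*q^2 + 2.0952*q - 5.9076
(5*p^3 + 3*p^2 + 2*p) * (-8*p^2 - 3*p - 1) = -40*p^5 - 39*p^4 - 30*p^3 - 9*p^2 - 2*p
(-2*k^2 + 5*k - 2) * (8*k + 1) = -16*k^3 + 38*k^2 - 11*k - 2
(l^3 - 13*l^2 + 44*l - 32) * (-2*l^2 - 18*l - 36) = -2*l^5 + 8*l^4 + 110*l^3 - 260*l^2 - 1008*l + 1152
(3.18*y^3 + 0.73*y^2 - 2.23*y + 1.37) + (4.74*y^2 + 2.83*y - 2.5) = 3.18*y^3 + 5.47*y^2 + 0.6*y - 1.13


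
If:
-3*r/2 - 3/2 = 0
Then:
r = -1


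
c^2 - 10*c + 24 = (c - 6)*(c - 4)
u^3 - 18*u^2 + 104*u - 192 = (u - 8)*(u - 6)*(u - 4)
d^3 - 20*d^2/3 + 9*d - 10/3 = (d - 5)*(d - 1)*(d - 2/3)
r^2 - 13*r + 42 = (r - 7)*(r - 6)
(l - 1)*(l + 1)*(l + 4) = l^3 + 4*l^2 - l - 4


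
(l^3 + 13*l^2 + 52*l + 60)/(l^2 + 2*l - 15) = (l^2 + 8*l + 12)/(l - 3)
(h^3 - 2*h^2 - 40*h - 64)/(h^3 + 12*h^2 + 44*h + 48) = (h - 8)/(h + 6)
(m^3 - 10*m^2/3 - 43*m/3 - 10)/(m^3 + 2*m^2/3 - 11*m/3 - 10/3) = (m - 6)/(m - 2)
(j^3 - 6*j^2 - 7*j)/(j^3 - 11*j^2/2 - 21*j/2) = 2*(j + 1)/(2*j + 3)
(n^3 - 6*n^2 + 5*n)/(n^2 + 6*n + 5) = n*(n^2 - 6*n + 5)/(n^2 + 6*n + 5)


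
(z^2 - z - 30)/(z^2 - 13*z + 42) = (z + 5)/(z - 7)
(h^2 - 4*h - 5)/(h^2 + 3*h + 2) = (h - 5)/(h + 2)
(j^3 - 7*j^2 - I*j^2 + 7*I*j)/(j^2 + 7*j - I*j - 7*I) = j*(j - 7)/(j + 7)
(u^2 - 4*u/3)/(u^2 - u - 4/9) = 3*u/(3*u + 1)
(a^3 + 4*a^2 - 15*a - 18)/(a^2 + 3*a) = (a^3 + 4*a^2 - 15*a - 18)/(a*(a + 3))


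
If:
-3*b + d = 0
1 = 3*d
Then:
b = 1/9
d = 1/3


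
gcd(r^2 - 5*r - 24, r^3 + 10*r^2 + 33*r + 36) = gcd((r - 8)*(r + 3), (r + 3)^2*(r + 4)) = r + 3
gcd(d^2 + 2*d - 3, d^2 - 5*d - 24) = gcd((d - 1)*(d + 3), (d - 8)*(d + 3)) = d + 3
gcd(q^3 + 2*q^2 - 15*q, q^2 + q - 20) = q + 5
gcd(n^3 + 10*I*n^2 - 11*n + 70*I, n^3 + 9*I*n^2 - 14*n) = n + 7*I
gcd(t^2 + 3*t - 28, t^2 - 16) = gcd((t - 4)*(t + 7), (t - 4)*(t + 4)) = t - 4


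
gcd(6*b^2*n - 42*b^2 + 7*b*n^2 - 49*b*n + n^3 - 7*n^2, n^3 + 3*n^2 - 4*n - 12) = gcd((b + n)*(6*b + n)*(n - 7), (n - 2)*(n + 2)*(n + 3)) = 1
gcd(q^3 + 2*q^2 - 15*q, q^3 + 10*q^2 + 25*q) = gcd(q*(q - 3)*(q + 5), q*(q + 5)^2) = q^2 + 5*q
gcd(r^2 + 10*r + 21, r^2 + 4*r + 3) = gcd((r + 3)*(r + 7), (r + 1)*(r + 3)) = r + 3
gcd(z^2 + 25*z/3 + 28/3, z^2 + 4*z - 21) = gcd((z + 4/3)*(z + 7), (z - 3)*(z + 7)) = z + 7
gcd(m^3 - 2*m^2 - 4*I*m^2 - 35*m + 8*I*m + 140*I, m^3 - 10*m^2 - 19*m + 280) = m^2 - 2*m - 35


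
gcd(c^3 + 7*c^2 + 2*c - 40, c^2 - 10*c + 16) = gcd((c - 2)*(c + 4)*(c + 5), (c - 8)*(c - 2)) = c - 2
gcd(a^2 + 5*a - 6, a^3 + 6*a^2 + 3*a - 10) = a - 1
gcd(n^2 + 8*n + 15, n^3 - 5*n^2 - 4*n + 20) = 1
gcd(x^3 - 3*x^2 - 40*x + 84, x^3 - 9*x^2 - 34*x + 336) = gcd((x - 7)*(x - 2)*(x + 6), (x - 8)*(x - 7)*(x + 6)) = x^2 - x - 42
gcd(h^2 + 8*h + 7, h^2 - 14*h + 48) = 1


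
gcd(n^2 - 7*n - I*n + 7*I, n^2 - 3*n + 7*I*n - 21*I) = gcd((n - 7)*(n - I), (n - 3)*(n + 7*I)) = 1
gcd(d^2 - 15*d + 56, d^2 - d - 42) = d - 7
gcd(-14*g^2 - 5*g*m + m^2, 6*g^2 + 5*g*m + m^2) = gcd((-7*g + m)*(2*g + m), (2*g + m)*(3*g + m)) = 2*g + m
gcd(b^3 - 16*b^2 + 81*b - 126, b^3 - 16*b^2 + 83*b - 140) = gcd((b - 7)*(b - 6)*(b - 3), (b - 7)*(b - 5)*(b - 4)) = b - 7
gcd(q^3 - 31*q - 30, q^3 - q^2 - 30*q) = q^2 - q - 30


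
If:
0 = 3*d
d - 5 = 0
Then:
No Solution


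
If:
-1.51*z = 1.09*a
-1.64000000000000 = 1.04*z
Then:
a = 2.18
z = -1.58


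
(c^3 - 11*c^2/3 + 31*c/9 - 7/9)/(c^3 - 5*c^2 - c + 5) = (9*c^2 - 24*c + 7)/(9*(c^2 - 4*c - 5))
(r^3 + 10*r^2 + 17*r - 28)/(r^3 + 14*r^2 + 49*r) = (r^2 + 3*r - 4)/(r*(r + 7))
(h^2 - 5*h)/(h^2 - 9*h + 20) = h/(h - 4)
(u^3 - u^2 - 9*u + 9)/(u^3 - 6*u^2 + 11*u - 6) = (u + 3)/(u - 2)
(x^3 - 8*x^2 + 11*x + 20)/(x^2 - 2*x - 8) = (x^2 - 4*x - 5)/(x + 2)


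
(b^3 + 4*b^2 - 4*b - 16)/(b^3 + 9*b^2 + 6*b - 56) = (b + 2)/(b + 7)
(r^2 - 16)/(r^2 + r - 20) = (r + 4)/(r + 5)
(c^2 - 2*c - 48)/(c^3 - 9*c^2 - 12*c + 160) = (c + 6)/(c^2 - c - 20)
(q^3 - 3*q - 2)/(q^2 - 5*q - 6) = (q^2 - q - 2)/(q - 6)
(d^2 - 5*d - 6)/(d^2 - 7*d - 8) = (d - 6)/(d - 8)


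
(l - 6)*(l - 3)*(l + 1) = l^3 - 8*l^2 + 9*l + 18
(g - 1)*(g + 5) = g^2 + 4*g - 5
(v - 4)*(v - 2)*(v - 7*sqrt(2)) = v^3 - 7*sqrt(2)*v^2 - 6*v^2 + 8*v + 42*sqrt(2)*v - 56*sqrt(2)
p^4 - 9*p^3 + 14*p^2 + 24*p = p*(p - 6)*(p - 4)*(p + 1)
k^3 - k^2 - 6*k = k*(k - 3)*(k + 2)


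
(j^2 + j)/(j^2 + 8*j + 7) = j/(j + 7)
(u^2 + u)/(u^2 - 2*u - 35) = u*(u + 1)/(u^2 - 2*u - 35)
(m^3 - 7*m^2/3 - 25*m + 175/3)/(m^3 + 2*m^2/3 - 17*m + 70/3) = (m - 5)/(m - 2)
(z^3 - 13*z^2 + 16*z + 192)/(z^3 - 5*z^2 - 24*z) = (z - 8)/z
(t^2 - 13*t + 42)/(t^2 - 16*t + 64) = (t^2 - 13*t + 42)/(t^2 - 16*t + 64)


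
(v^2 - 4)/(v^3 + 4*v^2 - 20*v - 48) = (v - 2)/(v^2 + 2*v - 24)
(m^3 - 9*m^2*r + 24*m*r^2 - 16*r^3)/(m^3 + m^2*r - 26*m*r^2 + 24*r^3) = (m - 4*r)/(m + 6*r)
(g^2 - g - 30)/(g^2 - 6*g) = (g + 5)/g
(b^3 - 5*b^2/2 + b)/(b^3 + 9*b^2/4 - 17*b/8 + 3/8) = 4*b*(b - 2)/(4*b^2 + 11*b - 3)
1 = 1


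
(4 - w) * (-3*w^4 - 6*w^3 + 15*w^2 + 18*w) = 3*w^5 - 6*w^4 - 39*w^3 + 42*w^2 + 72*w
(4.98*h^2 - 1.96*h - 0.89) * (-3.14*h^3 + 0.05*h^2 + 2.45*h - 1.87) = -15.6372*h^5 + 6.4034*h^4 + 14.8976*h^3 - 14.1591*h^2 + 1.4847*h + 1.6643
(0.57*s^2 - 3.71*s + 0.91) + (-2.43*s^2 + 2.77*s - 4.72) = -1.86*s^2 - 0.94*s - 3.81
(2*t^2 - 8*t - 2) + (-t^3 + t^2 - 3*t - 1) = -t^3 + 3*t^2 - 11*t - 3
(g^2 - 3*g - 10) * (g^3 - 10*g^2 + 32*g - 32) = g^5 - 13*g^4 + 52*g^3 - 28*g^2 - 224*g + 320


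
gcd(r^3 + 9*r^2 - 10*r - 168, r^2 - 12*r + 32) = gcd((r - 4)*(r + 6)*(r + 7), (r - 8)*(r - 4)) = r - 4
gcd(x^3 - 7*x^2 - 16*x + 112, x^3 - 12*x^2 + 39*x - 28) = x^2 - 11*x + 28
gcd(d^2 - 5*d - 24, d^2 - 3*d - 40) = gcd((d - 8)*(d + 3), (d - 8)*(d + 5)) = d - 8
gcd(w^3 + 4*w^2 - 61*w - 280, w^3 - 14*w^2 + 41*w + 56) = w - 8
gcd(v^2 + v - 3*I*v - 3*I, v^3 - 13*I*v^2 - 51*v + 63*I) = v - 3*I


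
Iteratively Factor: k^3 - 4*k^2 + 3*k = (k - 3)*(k^2 - k) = (k - 3)*(k - 1)*(k)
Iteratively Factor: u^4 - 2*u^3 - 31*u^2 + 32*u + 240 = (u - 5)*(u^3 + 3*u^2 - 16*u - 48) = (u - 5)*(u + 3)*(u^2 - 16) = (u - 5)*(u - 4)*(u + 3)*(u + 4)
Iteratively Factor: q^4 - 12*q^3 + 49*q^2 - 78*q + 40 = (q - 1)*(q^3 - 11*q^2 + 38*q - 40) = (q - 5)*(q - 1)*(q^2 - 6*q + 8) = (q - 5)*(q - 2)*(q - 1)*(q - 4)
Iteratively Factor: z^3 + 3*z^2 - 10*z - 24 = (z + 2)*(z^2 + z - 12) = (z + 2)*(z + 4)*(z - 3)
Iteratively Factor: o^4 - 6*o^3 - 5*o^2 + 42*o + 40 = (o - 5)*(o^3 - o^2 - 10*o - 8) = (o - 5)*(o + 2)*(o^2 - 3*o - 4) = (o - 5)*(o + 1)*(o + 2)*(o - 4)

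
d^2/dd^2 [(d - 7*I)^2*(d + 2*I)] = 6*d - 24*I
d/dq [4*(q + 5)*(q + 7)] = 8*q + 48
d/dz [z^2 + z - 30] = 2*z + 1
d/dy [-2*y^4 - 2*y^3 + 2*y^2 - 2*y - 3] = -8*y^3 - 6*y^2 + 4*y - 2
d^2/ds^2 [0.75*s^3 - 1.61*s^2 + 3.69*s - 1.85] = 4.5*s - 3.22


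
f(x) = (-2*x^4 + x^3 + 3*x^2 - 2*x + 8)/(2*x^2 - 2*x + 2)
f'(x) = (2 - 4*x)*(-2*x^4 + x^3 + 3*x^2 - 2*x + 8)/(2*x^2 - 2*x + 2)^2 + (-8*x^3 + 3*x^2 + 6*x - 2)/(2*x^2 - 2*x + 2) = (-2*x^5 + 7*x^4/2 - 5*x^3 + x^2 - 5*x + 3)/(x^4 - 2*x^3 + 3*x^2 - 2*x + 1)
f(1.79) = -0.16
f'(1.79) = -5.53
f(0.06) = 4.18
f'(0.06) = 3.04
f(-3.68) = -9.90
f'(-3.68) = 6.85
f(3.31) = -9.81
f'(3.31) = -7.47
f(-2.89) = -5.10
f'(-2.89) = 5.30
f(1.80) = -0.21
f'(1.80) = -5.54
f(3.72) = -13.02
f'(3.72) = -8.20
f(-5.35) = -24.12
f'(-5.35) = 10.19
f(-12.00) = -136.10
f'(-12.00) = 23.49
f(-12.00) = -136.10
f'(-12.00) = 23.49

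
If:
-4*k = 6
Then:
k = -3/2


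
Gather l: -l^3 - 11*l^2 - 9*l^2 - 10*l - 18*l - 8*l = -l^3 - 20*l^2 - 36*l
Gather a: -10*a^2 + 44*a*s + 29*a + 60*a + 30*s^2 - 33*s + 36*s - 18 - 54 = -10*a^2 + a*(44*s + 89) + 30*s^2 + 3*s - 72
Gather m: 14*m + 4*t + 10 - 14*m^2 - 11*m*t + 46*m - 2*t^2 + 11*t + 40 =-14*m^2 + m*(60 - 11*t) - 2*t^2 + 15*t + 50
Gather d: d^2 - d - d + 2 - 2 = d^2 - 2*d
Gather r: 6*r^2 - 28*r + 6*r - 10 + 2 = 6*r^2 - 22*r - 8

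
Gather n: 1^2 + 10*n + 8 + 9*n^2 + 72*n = 9*n^2 + 82*n + 9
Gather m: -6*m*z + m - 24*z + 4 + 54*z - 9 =m*(1 - 6*z) + 30*z - 5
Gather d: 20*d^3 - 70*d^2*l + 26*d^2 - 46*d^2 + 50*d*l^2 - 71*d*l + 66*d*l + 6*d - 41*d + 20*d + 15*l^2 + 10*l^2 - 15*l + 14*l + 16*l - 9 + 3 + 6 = 20*d^3 + d^2*(-70*l - 20) + d*(50*l^2 - 5*l - 15) + 25*l^2 + 15*l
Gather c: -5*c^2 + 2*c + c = -5*c^2 + 3*c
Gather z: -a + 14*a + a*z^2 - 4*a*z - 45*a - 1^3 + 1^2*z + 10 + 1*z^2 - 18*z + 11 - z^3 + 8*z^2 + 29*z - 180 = -32*a - z^3 + z^2*(a + 9) + z*(12 - 4*a) - 160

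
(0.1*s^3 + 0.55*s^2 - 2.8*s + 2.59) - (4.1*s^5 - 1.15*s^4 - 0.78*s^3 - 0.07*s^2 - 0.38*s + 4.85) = -4.1*s^5 + 1.15*s^4 + 0.88*s^3 + 0.62*s^2 - 2.42*s - 2.26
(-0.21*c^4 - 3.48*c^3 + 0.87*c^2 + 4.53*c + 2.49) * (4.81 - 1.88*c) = 0.3948*c^5 + 5.5323*c^4 - 18.3744*c^3 - 4.3317*c^2 + 17.1081*c + 11.9769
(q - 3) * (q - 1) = q^2 - 4*q + 3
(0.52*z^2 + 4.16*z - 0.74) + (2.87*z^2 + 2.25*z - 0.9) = 3.39*z^2 + 6.41*z - 1.64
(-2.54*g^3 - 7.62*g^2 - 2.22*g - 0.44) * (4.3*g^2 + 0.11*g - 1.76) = -10.922*g^5 - 33.0454*g^4 - 5.9138*g^3 + 11.275*g^2 + 3.8588*g + 0.7744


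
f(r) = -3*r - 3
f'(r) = -3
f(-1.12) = 0.36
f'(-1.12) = -3.00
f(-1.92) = 2.76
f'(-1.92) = -3.00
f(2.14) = -9.42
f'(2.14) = -3.00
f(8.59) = -28.77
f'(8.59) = -3.00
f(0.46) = -4.38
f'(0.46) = -3.00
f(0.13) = -3.39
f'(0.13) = -3.00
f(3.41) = -13.23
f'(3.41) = -3.00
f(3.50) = -13.50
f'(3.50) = -3.00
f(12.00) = -39.00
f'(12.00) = -3.00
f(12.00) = -39.00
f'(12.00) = -3.00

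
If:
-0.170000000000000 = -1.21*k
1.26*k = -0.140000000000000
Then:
No Solution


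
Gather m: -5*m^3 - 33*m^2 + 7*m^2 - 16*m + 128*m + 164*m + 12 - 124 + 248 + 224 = -5*m^3 - 26*m^2 + 276*m + 360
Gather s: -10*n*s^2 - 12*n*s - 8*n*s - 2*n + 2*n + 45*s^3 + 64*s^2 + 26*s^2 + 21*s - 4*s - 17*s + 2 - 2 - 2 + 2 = -20*n*s + 45*s^3 + s^2*(90 - 10*n)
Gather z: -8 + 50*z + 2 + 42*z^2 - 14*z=42*z^2 + 36*z - 6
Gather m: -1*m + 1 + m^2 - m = m^2 - 2*m + 1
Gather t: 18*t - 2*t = 16*t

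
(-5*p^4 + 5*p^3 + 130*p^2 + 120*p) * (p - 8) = -5*p^5 + 45*p^4 + 90*p^3 - 920*p^2 - 960*p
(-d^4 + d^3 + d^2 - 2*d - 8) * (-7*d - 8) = 7*d^5 + d^4 - 15*d^3 + 6*d^2 + 72*d + 64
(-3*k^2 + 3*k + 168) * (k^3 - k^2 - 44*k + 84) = -3*k^5 + 6*k^4 + 297*k^3 - 552*k^2 - 7140*k + 14112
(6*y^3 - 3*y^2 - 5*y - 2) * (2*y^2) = 12*y^5 - 6*y^4 - 10*y^3 - 4*y^2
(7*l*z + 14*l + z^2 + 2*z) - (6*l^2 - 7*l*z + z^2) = -6*l^2 + 14*l*z + 14*l + 2*z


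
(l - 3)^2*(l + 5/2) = l^3 - 7*l^2/2 - 6*l + 45/2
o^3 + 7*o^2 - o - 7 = (o - 1)*(o + 1)*(o + 7)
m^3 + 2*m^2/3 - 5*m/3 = m*(m - 1)*(m + 5/3)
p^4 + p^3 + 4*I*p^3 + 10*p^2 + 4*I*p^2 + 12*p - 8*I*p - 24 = (p - 1)*(p + 2)*(p - 2*I)*(p + 6*I)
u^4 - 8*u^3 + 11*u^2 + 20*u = u*(u - 5)*(u - 4)*(u + 1)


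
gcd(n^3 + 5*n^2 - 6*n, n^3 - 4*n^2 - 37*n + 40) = n - 1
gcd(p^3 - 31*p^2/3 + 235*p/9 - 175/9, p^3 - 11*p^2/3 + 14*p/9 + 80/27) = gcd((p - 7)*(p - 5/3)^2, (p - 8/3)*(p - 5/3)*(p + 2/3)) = p - 5/3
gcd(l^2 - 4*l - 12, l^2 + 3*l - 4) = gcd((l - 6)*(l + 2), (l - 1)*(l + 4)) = 1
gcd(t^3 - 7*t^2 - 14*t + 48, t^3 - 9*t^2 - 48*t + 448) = t - 8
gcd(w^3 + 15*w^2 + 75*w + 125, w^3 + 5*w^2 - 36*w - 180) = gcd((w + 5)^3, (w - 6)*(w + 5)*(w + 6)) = w + 5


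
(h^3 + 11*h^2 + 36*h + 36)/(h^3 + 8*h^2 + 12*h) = (h + 3)/h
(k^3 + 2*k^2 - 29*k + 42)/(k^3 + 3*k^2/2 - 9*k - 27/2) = 2*(k^2 + 5*k - 14)/(2*k^2 + 9*k + 9)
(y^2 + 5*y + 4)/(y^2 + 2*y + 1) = (y + 4)/(y + 1)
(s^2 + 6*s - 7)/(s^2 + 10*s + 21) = (s - 1)/(s + 3)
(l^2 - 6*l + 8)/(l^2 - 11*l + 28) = (l - 2)/(l - 7)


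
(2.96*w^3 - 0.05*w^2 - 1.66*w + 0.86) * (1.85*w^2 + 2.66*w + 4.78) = 5.476*w^5 + 7.7811*w^4 + 10.9448*w^3 - 3.0636*w^2 - 5.6472*w + 4.1108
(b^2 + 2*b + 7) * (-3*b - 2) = -3*b^3 - 8*b^2 - 25*b - 14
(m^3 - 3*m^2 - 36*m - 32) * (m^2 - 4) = m^5 - 3*m^4 - 40*m^3 - 20*m^2 + 144*m + 128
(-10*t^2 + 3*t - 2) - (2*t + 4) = -10*t^2 + t - 6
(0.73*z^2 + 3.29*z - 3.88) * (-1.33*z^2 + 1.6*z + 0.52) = -0.9709*z^4 - 3.2077*z^3 + 10.804*z^2 - 4.4972*z - 2.0176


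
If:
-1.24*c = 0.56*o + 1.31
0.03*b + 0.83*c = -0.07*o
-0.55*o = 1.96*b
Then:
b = 0.79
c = 0.21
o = -2.80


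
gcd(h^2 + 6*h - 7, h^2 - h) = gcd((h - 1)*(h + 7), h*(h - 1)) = h - 1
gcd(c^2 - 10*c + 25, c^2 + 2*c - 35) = c - 5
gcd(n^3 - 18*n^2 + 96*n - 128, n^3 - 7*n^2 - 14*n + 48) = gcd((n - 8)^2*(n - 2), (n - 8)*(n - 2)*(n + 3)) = n^2 - 10*n + 16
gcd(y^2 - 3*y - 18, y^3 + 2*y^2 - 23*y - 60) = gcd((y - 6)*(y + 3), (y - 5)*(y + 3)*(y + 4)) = y + 3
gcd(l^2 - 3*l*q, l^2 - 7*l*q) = l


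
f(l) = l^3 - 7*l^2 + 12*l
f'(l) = 3*l^2 - 14*l + 12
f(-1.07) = -22.08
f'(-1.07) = 30.41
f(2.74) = 0.90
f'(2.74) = -3.84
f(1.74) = 4.95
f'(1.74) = -3.28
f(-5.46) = -436.97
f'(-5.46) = 177.87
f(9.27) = 306.31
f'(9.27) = 140.02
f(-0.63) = -10.59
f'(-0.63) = 22.01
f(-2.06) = -63.17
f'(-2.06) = 53.57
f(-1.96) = -57.94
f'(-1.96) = 50.96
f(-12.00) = -2880.00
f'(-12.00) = 612.00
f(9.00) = 270.00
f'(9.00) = 129.00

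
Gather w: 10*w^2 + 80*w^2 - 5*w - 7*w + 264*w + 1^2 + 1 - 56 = 90*w^2 + 252*w - 54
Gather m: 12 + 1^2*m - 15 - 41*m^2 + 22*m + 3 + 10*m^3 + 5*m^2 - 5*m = 10*m^3 - 36*m^2 + 18*m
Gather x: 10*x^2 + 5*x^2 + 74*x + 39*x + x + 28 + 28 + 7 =15*x^2 + 114*x + 63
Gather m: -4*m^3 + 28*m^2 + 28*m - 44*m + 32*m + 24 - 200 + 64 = -4*m^3 + 28*m^2 + 16*m - 112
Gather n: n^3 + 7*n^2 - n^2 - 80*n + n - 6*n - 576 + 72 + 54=n^3 + 6*n^2 - 85*n - 450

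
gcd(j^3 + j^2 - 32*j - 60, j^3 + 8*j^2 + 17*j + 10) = j^2 + 7*j + 10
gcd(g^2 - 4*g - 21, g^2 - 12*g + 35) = g - 7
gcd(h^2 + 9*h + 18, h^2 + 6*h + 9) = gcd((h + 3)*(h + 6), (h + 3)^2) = h + 3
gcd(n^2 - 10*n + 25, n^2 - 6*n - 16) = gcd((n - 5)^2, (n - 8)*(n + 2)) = 1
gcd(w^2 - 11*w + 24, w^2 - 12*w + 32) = w - 8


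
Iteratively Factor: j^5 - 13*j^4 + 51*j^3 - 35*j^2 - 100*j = (j - 5)*(j^4 - 8*j^3 + 11*j^2 + 20*j) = (j - 5)*(j + 1)*(j^3 - 9*j^2 + 20*j) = (j - 5)*(j - 4)*(j + 1)*(j^2 - 5*j) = (j - 5)^2*(j - 4)*(j + 1)*(j)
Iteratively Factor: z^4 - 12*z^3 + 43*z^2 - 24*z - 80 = (z - 5)*(z^3 - 7*z^2 + 8*z + 16) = (z - 5)*(z - 4)*(z^2 - 3*z - 4) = (z - 5)*(z - 4)*(z + 1)*(z - 4)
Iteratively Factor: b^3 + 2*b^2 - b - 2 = (b + 2)*(b^2 - 1) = (b + 1)*(b + 2)*(b - 1)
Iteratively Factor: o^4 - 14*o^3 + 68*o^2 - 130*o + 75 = (o - 3)*(o^3 - 11*o^2 + 35*o - 25) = (o - 5)*(o - 3)*(o^2 - 6*o + 5) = (o - 5)*(o - 3)*(o - 1)*(o - 5)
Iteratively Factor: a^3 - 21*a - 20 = (a + 4)*(a^2 - 4*a - 5) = (a - 5)*(a + 4)*(a + 1)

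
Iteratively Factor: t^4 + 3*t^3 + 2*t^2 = (t)*(t^3 + 3*t^2 + 2*t) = t*(t + 2)*(t^2 + t) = t^2*(t + 2)*(t + 1)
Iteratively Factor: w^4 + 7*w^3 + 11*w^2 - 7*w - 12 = (w + 3)*(w^3 + 4*w^2 - w - 4) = (w - 1)*(w + 3)*(w^2 + 5*w + 4) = (w - 1)*(w + 1)*(w + 3)*(w + 4)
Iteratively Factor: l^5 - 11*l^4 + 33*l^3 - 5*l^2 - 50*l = (l - 2)*(l^4 - 9*l^3 + 15*l^2 + 25*l) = (l - 5)*(l - 2)*(l^3 - 4*l^2 - 5*l) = (l - 5)*(l - 2)*(l + 1)*(l^2 - 5*l) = l*(l - 5)*(l - 2)*(l + 1)*(l - 5)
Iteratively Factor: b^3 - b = (b)*(b^2 - 1) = b*(b + 1)*(b - 1)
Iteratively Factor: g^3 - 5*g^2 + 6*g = (g - 2)*(g^2 - 3*g) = (g - 3)*(g - 2)*(g)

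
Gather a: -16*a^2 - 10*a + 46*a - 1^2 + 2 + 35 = -16*a^2 + 36*a + 36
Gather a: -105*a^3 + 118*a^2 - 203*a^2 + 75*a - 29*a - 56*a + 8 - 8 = -105*a^3 - 85*a^2 - 10*a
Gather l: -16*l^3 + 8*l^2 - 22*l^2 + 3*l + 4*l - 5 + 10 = -16*l^3 - 14*l^2 + 7*l + 5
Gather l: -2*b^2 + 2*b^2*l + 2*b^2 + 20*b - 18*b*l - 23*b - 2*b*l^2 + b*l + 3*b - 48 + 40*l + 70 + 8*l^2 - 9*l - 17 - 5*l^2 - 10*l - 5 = l^2*(3 - 2*b) + l*(2*b^2 - 17*b + 21)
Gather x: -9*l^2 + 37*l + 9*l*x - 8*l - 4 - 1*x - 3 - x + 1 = -9*l^2 + 29*l + x*(9*l - 2) - 6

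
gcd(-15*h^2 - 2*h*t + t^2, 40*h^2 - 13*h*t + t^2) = -5*h + t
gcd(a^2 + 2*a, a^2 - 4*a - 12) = a + 2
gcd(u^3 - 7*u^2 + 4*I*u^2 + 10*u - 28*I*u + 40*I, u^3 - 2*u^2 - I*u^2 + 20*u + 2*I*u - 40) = u^2 + u*(-2 + 4*I) - 8*I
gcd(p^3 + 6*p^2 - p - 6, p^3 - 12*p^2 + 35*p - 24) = p - 1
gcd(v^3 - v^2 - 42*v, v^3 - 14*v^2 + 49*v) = v^2 - 7*v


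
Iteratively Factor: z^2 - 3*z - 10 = (z + 2)*(z - 5)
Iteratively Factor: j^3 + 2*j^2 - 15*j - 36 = (j - 4)*(j^2 + 6*j + 9) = (j - 4)*(j + 3)*(j + 3)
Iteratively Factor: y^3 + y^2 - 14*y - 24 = (y - 4)*(y^2 + 5*y + 6) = (y - 4)*(y + 3)*(y + 2)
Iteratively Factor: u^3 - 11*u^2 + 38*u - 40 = (u - 4)*(u^2 - 7*u + 10) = (u - 4)*(u - 2)*(u - 5)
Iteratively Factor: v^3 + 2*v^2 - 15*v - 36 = (v + 3)*(v^2 - v - 12) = (v + 3)^2*(v - 4)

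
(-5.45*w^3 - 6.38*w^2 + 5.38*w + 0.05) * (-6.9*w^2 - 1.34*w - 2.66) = 37.605*w^5 + 51.325*w^4 - 14.0758*w^3 + 9.4166*w^2 - 14.3778*w - 0.133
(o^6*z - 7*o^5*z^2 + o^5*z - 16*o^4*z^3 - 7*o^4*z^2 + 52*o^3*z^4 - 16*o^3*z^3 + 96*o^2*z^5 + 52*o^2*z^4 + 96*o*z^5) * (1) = o^6*z - 7*o^5*z^2 + o^5*z - 16*o^4*z^3 - 7*o^4*z^2 + 52*o^3*z^4 - 16*o^3*z^3 + 96*o^2*z^5 + 52*o^2*z^4 + 96*o*z^5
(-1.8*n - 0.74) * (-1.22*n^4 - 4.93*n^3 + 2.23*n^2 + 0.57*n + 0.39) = 2.196*n^5 + 9.7768*n^4 - 0.365800000000001*n^3 - 2.6762*n^2 - 1.1238*n - 0.2886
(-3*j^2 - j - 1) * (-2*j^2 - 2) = 6*j^4 + 2*j^3 + 8*j^2 + 2*j + 2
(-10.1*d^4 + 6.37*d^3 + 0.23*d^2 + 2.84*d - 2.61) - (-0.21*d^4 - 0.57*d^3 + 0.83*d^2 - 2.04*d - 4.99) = -9.89*d^4 + 6.94*d^3 - 0.6*d^2 + 4.88*d + 2.38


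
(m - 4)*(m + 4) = m^2 - 16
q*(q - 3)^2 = q^3 - 6*q^2 + 9*q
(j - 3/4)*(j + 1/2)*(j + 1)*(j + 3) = j^4 + 15*j^3/4 + 13*j^2/8 - 9*j/4 - 9/8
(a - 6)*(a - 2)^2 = a^3 - 10*a^2 + 28*a - 24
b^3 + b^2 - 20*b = b*(b - 4)*(b + 5)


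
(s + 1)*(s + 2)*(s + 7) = s^3 + 10*s^2 + 23*s + 14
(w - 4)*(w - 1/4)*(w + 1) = w^3 - 13*w^2/4 - 13*w/4 + 1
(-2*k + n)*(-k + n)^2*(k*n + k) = -2*k^4*n - 2*k^4 + 5*k^3*n^2 + 5*k^3*n - 4*k^2*n^3 - 4*k^2*n^2 + k*n^4 + k*n^3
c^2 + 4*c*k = c*(c + 4*k)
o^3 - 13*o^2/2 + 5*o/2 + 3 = (o - 6)*(o - 1)*(o + 1/2)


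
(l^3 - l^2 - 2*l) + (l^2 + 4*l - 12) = l^3 + 2*l - 12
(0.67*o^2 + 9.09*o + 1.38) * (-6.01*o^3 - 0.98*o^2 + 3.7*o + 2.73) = -4.0267*o^5 - 55.2875*o^4 - 14.723*o^3 + 34.1097*o^2 + 29.9217*o + 3.7674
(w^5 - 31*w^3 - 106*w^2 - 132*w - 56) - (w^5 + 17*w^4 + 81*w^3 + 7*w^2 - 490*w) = -17*w^4 - 112*w^3 - 113*w^2 + 358*w - 56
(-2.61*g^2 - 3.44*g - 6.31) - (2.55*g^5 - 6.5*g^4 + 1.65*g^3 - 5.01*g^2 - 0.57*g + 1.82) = -2.55*g^5 + 6.5*g^4 - 1.65*g^3 + 2.4*g^2 - 2.87*g - 8.13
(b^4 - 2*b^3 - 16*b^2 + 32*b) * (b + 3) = b^5 + b^4 - 22*b^3 - 16*b^2 + 96*b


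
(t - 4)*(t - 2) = t^2 - 6*t + 8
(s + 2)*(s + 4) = s^2 + 6*s + 8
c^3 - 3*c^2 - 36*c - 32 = (c - 8)*(c + 1)*(c + 4)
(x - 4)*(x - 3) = x^2 - 7*x + 12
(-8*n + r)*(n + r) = -8*n^2 - 7*n*r + r^2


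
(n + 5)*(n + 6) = n^2 + 11*n + 30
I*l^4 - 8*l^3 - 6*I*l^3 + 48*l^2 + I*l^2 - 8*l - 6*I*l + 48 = (l - 6)*(l + I)*(l + 8*I)*(I*l + 1)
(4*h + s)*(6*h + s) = 24*h^2 + 10*h*s + s^2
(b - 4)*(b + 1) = b^2 - 3*b - 4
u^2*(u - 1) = u^3 - u^2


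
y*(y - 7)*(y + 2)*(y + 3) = y^4 - 2*y^3 - 29*y^2 - 42*y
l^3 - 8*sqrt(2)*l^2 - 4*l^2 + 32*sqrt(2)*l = l*(l - 4)*(l - 8*sqrt(2))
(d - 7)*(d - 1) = d^2 - 8*d + 7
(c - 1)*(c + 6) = c^2 + 5*c - 6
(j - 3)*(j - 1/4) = j^2 - 13*j/4 + 3/4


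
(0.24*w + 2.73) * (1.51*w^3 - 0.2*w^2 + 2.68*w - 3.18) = 0.3624*w^4 + 4.0743*w^3 + 0.0972*w^2 + 6.5532*w - 8.6814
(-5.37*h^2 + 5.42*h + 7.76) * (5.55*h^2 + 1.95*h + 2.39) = -29.8035*h^4 + 19.6095*h^3 + 40.8027*h^2 + 28.0858*h + 18.5464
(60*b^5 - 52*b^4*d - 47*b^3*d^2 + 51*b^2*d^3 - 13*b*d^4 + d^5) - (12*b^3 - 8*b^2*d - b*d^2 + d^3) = 60*b^5 - 52*b^4*d - 47*b^3*d^2 - 12*b^3 + 51*b^2*d^3 + 8*b^2*d - 13*b*d^4 + b*d^2 + d^5 - d^3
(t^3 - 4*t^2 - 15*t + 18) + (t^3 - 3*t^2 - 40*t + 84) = 2*t^3 - 7*t^2 - 55*t + 102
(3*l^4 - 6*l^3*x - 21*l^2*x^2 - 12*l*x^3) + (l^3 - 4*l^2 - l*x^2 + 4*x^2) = 3*l^4 - 6*l^3*x + l^3 - 21*l^2*x^2 - 4*l^2 - 12*l*x^3 - l*x^2 + 4*x^2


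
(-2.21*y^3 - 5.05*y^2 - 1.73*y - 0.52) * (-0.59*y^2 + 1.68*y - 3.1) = 1.3039*y^5 - 0.7333*y^4 - 0.6123*y^3 + 13.0554*y^2 + 4.4894*y + 1.612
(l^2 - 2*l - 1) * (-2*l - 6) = -2*l^3 - 2*l^2 + 14*l + 6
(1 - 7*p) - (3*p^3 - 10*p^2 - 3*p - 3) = -3*p^3 + 10*p^2 - 4*p + 4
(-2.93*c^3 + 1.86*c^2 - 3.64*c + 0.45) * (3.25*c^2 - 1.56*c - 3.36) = -9.5225*c^5 + 10.6158*c^4 - 4.8868*c^3 + 0.891300000000001*c^2 + 11.5284*c - 1.512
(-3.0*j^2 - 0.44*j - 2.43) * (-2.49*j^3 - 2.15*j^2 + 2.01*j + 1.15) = 7.47*j^5 + 7.5456*j^4 + 0.966700000000001*j^3 + 0.8901*j^2 - 5.3903*j - 2.7945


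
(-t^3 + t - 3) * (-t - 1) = t^4 + t^3 - t^2 + 2*t + 3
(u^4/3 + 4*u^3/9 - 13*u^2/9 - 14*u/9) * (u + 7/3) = u^5/3 + 11*u^4/9 - 11*u^3/27 - 133*u^2/27 - 98*u/27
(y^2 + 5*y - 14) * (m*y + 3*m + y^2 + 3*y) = m*y^3 + 8*m*y^2 + m*y - 42*m + y^4 + 8*y^3 + y^2 - 42*y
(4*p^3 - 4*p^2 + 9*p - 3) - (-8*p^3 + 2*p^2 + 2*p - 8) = 12*p^3 - 6*p^2 + 7*p + 5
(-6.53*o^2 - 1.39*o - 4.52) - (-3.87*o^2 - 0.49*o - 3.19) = -2.66*o^2 - 0.9*o - 1.33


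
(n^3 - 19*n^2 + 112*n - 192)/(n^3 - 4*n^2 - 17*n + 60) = (n^2 - 16*n + 64)/(n^2 - n - 20)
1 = 1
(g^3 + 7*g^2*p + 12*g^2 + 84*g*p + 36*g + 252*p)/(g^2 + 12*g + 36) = g + 7*p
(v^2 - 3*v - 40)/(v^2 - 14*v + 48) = (v + 5)/(v - 6)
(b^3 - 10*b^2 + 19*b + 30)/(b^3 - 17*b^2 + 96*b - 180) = (b + 1)/(b - 6)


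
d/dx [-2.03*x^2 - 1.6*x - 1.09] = -4.06*x - 1.6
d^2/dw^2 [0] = 0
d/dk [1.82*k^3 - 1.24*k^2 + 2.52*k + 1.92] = 5.46*k^2 - 2.48*k + 2.52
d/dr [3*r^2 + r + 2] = 6*r + 1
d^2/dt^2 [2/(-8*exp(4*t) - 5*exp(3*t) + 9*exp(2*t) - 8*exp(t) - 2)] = 2*(-2*(32*exp(3*t) + 15*exp(2*t) - 18*exp(t) + 8)^2*exp(t) + (128*exp(3*t) + 45*exp(2*t) - 36*exp(t) + 8)*(8*exp(4*t) + 5*exp(3*t) - 9*exp(2*t) + 8*exp(t) + 2))*exp(t)/(8*exp(4*t) + 5*exp(3*t) - 9*exp(2*t) + 8*exp(t) + 2)^3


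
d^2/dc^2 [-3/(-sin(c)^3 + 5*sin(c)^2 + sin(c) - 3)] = 3*((-sin(c)*cos(c)^2 + 5*cos(c)^2 - 2)*(-sin(c) - 9*sin(3*c) + 40*cos(2*c))/4 + 2*(-3*sin(c)^2 + 10*sin(c) + 1)^2*cos(c)^2)/(-sin(c)*cos(c)^2 + 5*cos(c)^2 - 2)^3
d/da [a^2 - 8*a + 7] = 2*a - 8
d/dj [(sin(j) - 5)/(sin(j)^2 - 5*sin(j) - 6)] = (10*sin(j) + cos(j)^2 - 32)*cos(j)/((sin(j) - 6)^2*(sin(j) + 1)^2)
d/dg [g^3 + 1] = 3*g^2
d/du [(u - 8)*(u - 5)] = 2*u - 13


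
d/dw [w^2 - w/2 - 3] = 2*w - 1/2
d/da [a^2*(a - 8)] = a*(3*a - 16)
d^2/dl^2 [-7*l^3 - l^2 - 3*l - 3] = -42*l - 2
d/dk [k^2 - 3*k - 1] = 2*k - 3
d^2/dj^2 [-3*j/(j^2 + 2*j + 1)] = 6*(2 - j)/(j^4 + 4*j^3 + 6*j^2 + 4*j + 1)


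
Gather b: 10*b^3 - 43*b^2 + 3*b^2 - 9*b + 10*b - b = 10*b^3 - 40*b^2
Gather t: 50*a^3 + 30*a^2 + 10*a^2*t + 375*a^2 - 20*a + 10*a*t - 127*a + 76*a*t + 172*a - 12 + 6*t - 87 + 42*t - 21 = 50*a^3 + 405*a^2 + 25*a + t*(10*a^2 + 86*a + 48) - 120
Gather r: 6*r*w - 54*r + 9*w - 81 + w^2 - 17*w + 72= r*(6*w - 54) + w^2 - 8*w - 9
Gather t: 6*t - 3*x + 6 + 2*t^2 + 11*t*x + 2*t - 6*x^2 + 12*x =2*t^2 + t*(11*x + 8) - 6*x^2 + 9*x + 6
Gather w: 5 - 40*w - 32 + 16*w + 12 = -24*w - 15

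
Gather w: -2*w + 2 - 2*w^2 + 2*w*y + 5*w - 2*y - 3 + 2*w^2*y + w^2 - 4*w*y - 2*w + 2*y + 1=w^2*(2*y - 1) + w*(1 - 2*y)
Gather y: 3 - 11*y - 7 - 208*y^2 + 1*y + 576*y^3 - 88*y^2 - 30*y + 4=576*y^3 - 296*y^2 - 40*y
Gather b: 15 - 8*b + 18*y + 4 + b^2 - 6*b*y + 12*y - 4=b^2 + b*(-6*y - 8) + 30*y + 15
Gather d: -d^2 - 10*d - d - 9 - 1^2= -d^2 - 11*d - 10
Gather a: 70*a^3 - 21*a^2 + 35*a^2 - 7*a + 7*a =70*a^3 + 14*a^2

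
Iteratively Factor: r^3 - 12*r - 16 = (r - 4)*(r^2 + 4*r + 4) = (r - 4)*(r + 2)*(r + 2)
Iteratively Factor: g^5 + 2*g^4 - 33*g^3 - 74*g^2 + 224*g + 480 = (g + 4)*(g^4 - 2*g^3 - 25*g^2 + 26*g + 120) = (g - 3)*(g + 4)*(g^3 + g^2 - 22*g - 40) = (g - 3)*(g + 4)^2*(g^2 - 3*g - 10) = (g - 3)*(g + 2)*(g + 4)^2*(g - 5)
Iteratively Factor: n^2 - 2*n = (n)*(n - 2)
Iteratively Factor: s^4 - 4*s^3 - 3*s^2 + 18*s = (s - 3)*(s^3 - s^2 - 6*s) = (s - 3)*(s + 2)*(s^2 - 3*s) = s*(s - 3)*(s + 2)*(s - 3)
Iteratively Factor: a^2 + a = (a)*(a + 1)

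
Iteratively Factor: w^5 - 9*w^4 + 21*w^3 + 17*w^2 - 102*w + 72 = (w - 4)*(w^4 - 5*w^3 + w^2 + 21*w - 18) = (w - 4)*(w + 2)*(w^3 - 7*w^2 + 15*w - 9) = (w - 4)*(w - 3)*(w + 2)*(w^2 - 4*w + 3) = (w - 4)*(w - 3)*(w - 1)*(w + 2)*(w - 3)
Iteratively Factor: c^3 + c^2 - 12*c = (c + 4)*(c^2 - 3*c) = c*(c + 4)*(c - 3)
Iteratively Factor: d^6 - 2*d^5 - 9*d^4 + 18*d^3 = (d - 2)*(d^5 - 9*d^3) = (d - 3)*(d - 2)*(d^4 + 3*d^3) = (d - 3)*(d - 2)*(d + 3)*(d^3) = d*(d - 3)*(d - 2)*(d + 3)*(d^2) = d^2*(d - 3)*(d - 2)*(d + 3)*(d)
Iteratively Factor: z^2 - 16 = (z - 4)*(z + 4)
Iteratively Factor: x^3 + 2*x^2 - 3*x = (x + 3)*(x^2 - x) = (x - 1)*(x + 3)*(x)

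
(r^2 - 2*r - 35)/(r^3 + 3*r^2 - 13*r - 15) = (r - 7)/(r^2 - 2*r - 3)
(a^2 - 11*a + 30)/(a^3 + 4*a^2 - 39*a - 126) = (a - 5)/(a^2 + 10*a + 21)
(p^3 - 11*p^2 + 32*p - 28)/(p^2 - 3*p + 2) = (p^2 - 9*p + 14)/(p - 1)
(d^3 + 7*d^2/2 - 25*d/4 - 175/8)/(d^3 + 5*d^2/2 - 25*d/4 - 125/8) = (2*d + 7)/(2*d + 5)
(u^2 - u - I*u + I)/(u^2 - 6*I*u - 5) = (u - 1)/(u - 5*I)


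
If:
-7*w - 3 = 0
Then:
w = -3/7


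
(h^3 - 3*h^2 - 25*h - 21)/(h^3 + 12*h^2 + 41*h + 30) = (h^2 - 4*h - 21)/(h^2 + 11*h + 30)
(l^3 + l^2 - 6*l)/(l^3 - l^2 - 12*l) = (l - 2)/(l - 4)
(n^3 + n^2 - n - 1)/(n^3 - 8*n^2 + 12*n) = (n^3 + n^2 - n - 1)/(n*(n^2 - 8*n + 12))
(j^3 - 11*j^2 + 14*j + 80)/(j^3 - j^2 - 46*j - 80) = (j - 5)/(j + 5)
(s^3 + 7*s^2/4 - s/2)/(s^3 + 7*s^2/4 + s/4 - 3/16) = 4*s*(s + 2)/(4*s^2 + 8*s + 3)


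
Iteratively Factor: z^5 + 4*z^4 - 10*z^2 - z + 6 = (z - 1)*(z^4 + 5*z^3 + 5*z^2 - 5*z - 6) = (z - 1)*(z + 3)*(z^3 + 2*z^2 - z - 2) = (z - 1)^2*(z + 3)*(z^2 + 3*z + 2) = (z - 1)^2*(z + 1)*(z + 3)*(z + 2)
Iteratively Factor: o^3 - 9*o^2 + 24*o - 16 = (o - 1)*(o^2 - 8*o + 16) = (o - 4)*(o - 1)*(o - 4)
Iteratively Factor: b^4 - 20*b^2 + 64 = (b + 2)*(b^3 - 2*b^2 - 16*b + 32) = (b - 2)*(b + 2)*(b^2 - 16) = (b - 4)*(b - 2)*(b + 2)*(b + 4)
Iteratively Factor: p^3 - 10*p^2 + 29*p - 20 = (p - 5)*(p^2 - 5*p + 4) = (p - 5)*(p - 4)*(p - 1)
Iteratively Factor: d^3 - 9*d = (d - 3)*(d^2 + 3*d) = d*(d - 3)*(d + 3)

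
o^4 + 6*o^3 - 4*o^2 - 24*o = o*(o - 2)*(o + 2)*(o + 6)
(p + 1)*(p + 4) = p^2 + 5*p + 4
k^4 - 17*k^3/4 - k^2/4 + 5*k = k*(k - 4)*(k - 5/4)*(k + 1)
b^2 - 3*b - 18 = (b - 6)*(b + 3)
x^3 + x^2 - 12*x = x*(x - 3)*(x + 4)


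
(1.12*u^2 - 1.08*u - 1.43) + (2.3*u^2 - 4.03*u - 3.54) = 3.42*u^2 - 5.11*u - 4.97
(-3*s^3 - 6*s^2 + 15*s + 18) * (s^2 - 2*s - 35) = -3*s^5 + 132*s^3 + 198*s^2 - 561*s - 630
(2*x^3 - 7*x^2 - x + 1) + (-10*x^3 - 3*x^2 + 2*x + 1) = -8*x^3 - 10*x^2 + x + 2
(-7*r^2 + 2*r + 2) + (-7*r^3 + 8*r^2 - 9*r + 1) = -7*r^3 + r^2 - 7*r + 3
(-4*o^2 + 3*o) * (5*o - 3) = -20*o^3 + 27*o^2 - 9*o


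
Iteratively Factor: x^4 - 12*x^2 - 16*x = (x + 2)*(x^3 - 2*x^2 - 8*x) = (x - 4)*(x + 2)*(x^2 + 2*x) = (x - 4)*(x + 2)^2*(x)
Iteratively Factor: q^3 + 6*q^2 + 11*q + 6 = (q + 3)*(q^2 + 3*q + 2) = (q + 1)*(q + 3)*(q + 2)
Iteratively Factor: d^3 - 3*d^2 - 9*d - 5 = (d + 1)*(d^2 - 4*d - 5) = (d - 5)*(d + 1)*(d + 1)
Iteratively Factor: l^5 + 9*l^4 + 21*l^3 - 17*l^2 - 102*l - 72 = (l + 1)*(l^4 + 8*l^3 + 13*l^2 - 30*l - 72) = (l + 1)*(l + 3)*(l^3 + 5*l^2 - 2*l - 24) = (l + 1)*(l + 3)*(l + 4)*(l^2 + l - 6) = (l - 2)*(l + 1)*(l + 3)*(l + 4)*(l + 3)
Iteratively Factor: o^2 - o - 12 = (o + 3)*(o - 4)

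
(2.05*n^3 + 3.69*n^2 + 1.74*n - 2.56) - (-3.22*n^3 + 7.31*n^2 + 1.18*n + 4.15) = 5.27*n^3 - 3.62*n^2 + 0.56*n - 6.71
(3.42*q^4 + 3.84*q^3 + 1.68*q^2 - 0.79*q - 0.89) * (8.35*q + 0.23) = 28.557*q^5 + 32.8506*q^4 + 14.9112*q^3 - 6.2101*q^2 - 7.6132*q - 0.2047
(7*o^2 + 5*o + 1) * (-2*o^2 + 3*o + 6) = -14*o^4 + 11*o^3 + 55*o^2 + 33*o + 6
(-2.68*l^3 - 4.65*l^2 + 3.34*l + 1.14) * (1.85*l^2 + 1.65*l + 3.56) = -4.958*l^5 - 13.0245*l^4 - 11.0343*l^3 - 8.934*l^2 + 13.7714*l + 4.0584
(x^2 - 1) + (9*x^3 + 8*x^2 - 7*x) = 9*x^3 + 9*x^2 - 7*x - 1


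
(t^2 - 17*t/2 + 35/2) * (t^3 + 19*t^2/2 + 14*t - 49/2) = t^5 + t^4 - 197*t^3/4 + 91*t^2/4 + 1813*t/4 - 1715/4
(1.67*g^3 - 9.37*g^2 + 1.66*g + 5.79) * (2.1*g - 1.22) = 3.507*g^4 - 21.7144*g^3 + 14.9174*g^2 + 10.1338*g - 7.0638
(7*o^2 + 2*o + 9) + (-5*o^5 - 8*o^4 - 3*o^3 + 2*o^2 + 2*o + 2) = -5*o^5 - 8*o^4 - 3*o^3 + 9*o^2 + 4*o + 11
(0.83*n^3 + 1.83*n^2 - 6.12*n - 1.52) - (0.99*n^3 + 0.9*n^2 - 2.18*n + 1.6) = -0.16*n^3 + 0.93*n^2 - 3.94*n - 3.12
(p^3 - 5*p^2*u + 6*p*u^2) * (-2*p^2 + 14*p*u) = -2*p^5 + 24*p^4*u - 82*p^3*u^2 + 84*p^2*u^3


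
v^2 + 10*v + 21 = (v + 3)*(v + 7)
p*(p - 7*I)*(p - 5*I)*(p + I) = p^4 - 11*I*p^3 - 23*p^2 - 35*I*p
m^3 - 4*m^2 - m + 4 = (m - 4)*(m - 1)*(m + 1)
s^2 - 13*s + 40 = (s - 8)*(s - 5)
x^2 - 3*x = x*(x - 3)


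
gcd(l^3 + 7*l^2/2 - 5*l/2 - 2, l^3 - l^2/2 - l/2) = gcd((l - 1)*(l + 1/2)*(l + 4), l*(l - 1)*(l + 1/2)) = l^2 - l/2 - 1/2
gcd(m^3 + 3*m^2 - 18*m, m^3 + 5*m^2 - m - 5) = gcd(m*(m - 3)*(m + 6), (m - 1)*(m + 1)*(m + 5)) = 1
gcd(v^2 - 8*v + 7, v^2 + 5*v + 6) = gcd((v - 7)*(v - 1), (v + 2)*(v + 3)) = 1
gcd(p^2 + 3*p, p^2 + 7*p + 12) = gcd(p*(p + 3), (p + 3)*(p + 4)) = p + 3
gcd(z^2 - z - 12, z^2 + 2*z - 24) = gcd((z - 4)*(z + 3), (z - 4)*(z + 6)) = z - 4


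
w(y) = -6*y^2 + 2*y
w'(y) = 2 - 12*y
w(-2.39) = -39.05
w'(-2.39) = 30.68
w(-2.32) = -36.93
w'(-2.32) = 29.84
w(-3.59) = -84.51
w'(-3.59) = 45.08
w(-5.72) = -207.75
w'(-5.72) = 70.64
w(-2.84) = -54.07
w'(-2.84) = 36.08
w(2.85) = -43.04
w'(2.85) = -32.20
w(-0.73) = -4.66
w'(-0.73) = 10.76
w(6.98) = -278.36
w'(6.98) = -81.76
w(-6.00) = -228.00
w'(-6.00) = 74.00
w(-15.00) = -1380.00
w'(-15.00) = 182.00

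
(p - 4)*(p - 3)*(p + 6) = p^3 - p^2 - 30*p + 72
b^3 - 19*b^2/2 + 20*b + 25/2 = (b - 5)^2*(b + 1/2)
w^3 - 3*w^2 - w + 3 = (w - 3)*(w - 1)*(w + 1)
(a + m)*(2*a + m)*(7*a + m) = 14*a^3 + 23*a^2*m + 10*a*m^2 + m^3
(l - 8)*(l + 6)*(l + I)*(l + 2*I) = l^4 - 2*l^3 + 3*I*l^3 - 50*l^2 - 6*I*l^2 + 4*l - 144*I*l + 96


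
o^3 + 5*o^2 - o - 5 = (o - 1)*(o + 1)*(o + 5)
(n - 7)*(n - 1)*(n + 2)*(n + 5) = n^4 - n^3 - 39*n^2 - 31*n + 70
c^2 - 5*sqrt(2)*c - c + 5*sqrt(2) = (c - 1)*(c - 5*sqrt(2))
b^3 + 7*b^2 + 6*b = b*(b + 1)*(b + 6)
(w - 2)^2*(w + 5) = w^3 + w^2 - 16*w + 20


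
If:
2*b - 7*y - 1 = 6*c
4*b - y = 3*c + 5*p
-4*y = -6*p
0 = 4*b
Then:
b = 0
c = -13/15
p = 2/5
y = 3/5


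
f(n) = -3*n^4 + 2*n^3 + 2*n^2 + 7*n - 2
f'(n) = -12*n^3 + 6*n^2 + 4*n + 7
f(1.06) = 6.26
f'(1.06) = 3.69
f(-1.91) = -61.94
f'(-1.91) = 104.86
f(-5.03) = -2161.54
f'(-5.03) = 1665.85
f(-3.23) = -397.68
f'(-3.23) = 461.06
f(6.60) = -4986.11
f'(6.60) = -3155.19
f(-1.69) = -42.24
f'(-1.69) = 75.30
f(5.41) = -2158.78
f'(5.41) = -1695.84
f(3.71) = -414.72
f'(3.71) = -508.35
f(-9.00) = -21044.00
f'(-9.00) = 9205.00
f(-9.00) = -21044.00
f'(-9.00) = 9205.00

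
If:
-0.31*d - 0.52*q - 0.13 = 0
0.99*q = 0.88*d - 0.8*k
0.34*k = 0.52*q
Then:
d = -0.25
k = -0.15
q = -0.10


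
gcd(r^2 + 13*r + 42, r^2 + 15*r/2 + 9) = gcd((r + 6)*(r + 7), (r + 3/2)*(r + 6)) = r + 6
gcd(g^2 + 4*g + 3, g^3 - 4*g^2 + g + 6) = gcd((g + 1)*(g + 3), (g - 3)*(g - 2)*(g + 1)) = g + 1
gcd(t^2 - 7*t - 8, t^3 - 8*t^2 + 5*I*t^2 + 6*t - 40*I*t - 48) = t - 8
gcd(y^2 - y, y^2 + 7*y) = y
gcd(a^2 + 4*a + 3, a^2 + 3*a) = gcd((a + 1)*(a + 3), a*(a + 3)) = a + 3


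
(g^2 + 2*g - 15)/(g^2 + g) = (g^2 + 2*g - 15)/(g*(g + 1))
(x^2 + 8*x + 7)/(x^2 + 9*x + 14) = (x + 1)/(x + 2)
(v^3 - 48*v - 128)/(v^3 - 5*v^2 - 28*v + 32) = (v + 4)/(v - 1)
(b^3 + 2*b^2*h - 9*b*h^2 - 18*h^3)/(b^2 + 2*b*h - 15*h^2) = (b^2 + 5*b*h + 6*h^2)/(b + 5*h)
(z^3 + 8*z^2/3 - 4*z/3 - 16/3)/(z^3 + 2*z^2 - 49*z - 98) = (3*z^2 + 2*z - 8)/(3*(z^2 - 49))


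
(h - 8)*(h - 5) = h^2 - 13*h + 40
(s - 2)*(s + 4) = s^2 + 2*s - 8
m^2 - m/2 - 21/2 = (m - 7/2)*(m + 3)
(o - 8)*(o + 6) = o^2 - 2*o - 48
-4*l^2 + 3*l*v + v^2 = (-l + v)*(4*l + v)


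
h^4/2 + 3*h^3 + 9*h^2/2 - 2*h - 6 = (h/2 + 1)*(h - 1)*(h + 2)*(h + 3)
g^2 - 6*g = g*(g - 6)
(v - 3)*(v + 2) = v^2 - v - 6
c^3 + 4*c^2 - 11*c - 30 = (c - 3)*(c + 2)*(c + 5)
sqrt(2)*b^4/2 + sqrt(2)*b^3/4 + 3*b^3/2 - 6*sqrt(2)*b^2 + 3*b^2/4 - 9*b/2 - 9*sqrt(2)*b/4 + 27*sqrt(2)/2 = (b - 3/2)*(b - 3*sqrt(2)/2)*(b + 3*sqrt(2))*(sqrt(2)*b/2 + sqrt(2))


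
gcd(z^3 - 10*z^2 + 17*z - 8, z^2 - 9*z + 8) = z^2 - 9*z + 8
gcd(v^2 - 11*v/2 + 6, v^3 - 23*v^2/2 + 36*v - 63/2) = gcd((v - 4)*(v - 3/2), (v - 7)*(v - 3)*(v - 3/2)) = v - 3/2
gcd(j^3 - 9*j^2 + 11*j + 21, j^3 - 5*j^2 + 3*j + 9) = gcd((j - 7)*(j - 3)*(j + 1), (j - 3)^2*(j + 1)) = j^2 - 2*j - 3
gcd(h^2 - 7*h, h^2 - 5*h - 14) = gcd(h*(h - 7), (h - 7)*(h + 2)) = h - 7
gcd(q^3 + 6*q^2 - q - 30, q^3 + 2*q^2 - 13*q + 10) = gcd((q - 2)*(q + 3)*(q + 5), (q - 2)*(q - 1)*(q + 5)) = q^2 + 3*q - 10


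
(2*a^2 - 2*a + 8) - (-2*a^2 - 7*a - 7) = 4*a^2 + 5*a + 15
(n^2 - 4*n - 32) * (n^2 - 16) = n^4 - 4*n^3 - 48*n^2 + 64*n + 512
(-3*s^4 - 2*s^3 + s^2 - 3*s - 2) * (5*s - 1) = -15*s^5 - 7*s^4 + 7*s^3 - 16*s^2 - 7*s + 2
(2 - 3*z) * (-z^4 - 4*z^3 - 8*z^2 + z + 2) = 3*z^5 + 10*z^4 + 16*z^3 - 19*z^2 - 4*z + 4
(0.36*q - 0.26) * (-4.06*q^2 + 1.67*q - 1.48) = -1.4616*q^3 + 1.6568*q^2 - 0.967*q + 0.3848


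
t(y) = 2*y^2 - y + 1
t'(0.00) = -1.00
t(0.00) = 1.00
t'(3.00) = 11.00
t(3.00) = 16.00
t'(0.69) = 1.76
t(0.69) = 1.26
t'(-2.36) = -10.44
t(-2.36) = 14.50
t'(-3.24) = -13.96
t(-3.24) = 25.24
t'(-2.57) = -11.28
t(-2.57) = 16.78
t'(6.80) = 26.20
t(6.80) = 86.68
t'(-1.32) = -6.28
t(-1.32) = 5.80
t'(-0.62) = -3.48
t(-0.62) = 2.39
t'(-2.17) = -9.68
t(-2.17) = 12.59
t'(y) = 4*y - 1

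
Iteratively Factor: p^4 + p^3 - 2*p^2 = (p + 2)*(p^3 - p^2) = (p - 1)*(p + 2)*(p^2) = p*(p - 1)*(p + 2)*(p)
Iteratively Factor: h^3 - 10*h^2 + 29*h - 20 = (h - 5)*(h^2 - 5*h + 4) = (h - 5)*(h - 1)*(h - 4)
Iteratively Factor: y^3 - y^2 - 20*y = (y)*(y^2 - y - 20) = y*(y - 5)*(y + 4)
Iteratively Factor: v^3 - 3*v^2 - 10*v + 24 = (v + 3)*(v^2 - 6*v + 8) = (v - 4)*(v + 3)*(v - 2)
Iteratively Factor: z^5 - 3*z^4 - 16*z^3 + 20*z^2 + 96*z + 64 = (z + 2)*(z^4 - 5*z^3 - 6*z^2 + 32*z + 32) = (z - 4)*(z + 2)*(z^3 - z^2 - 10*z - 8) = (z - 4)^2*(z + 2)*(z^2 + 3*z + 2) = (z - 4)^2*(z + 2)^2*(z + 1)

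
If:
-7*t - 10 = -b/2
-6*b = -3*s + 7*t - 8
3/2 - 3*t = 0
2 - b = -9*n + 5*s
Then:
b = 27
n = 575/18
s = 105/2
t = 1/2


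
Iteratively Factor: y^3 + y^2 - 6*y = (y)*(y^2 + y - 6) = y*(y - 2)*(y + 3)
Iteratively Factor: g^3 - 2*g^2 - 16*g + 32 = (g - 2)*(g^2 - 16) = (g - 2)*(g + 4)*(g - 4)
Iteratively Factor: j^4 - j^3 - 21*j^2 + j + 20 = (j - 5)*(j^3 + 4*j^2 - j - 4) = (j - 5)*(j + 4)*(j^2 - 1) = (j - 5)*(j + 1)*(j + 4)*(j - 1)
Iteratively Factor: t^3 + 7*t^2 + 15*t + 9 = (t + 3)*(t^2 + 4*t + 3) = (t + 1)*(t + 3)*(t + 3)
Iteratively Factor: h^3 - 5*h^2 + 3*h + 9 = (h - 3)*(h^2 - 2*h - 3) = (h - 3)*(h + 1)*(h - 3)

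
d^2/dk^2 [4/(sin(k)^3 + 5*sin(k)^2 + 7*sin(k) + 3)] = 4*(9*sin(k)*cos(k)^2 + 28*cos(k)^2 + 40)/((sin(k) + 1)^3*(sin(k) + 3)^3)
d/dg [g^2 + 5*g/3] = 2*g + 5/3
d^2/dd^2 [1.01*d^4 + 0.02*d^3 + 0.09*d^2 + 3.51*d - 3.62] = 12.12*d^2 + 0.12*d + 0.18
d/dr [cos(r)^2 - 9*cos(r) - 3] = (9 - 2*cos(r))*sin(r)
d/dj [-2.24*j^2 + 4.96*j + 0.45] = 4.96 - 4.48*j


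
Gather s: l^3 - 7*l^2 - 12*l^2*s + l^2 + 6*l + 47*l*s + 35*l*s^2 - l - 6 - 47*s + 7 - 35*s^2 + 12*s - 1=l^3 - 6*l^2 + 5*l + s^2*(35*l - 35) + s*(-12*l^2 + 47*l - 35)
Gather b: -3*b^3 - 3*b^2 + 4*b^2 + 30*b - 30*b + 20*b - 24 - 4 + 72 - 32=-3*b^3 + b^2 + 20*b + 12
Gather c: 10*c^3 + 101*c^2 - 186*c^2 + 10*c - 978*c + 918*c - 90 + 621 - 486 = 10*c^3 - 85*c^2 - 50*c + 45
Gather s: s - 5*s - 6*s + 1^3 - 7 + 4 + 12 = 10 - 10*s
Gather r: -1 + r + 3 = r + 2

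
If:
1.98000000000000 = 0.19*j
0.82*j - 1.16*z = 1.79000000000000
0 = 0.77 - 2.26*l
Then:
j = 10.42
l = 0.34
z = 5.82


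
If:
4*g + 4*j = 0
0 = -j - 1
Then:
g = 1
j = -1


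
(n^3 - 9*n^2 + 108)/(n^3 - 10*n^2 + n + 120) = (n^2 - 12*n + 36)/(n^2 - 13*n + 40)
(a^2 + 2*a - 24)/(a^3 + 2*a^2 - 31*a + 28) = (a + 6)/(a^2 + 6*a - 7)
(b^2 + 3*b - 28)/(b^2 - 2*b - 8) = (b + 7)/(b + 2)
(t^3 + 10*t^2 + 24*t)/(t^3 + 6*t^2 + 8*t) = (t + 6)/(t + 2)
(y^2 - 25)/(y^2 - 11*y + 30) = (y + 5)/(y - 6)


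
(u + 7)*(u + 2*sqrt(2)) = u^2 + 2*sqrt(2)*u + 7*u + 14*sqrt(2)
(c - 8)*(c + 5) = c^2 - 3*c - 40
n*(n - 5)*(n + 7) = n^3 + 2*n^2 - 35*n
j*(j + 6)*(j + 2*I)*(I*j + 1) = I*j^4 - j^3 + 6*I*j^3 - 6*j^2 + 2*I*j^2 + 12*I*j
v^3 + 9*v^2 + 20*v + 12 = (v + 1)*(v + 2)*(v + 6)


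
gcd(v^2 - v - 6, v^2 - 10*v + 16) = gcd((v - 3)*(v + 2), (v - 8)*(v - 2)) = 1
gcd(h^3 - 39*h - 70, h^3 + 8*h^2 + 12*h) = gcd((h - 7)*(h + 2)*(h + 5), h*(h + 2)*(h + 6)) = h + 2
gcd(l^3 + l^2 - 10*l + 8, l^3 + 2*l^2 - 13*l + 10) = l^2 - 3*l + 2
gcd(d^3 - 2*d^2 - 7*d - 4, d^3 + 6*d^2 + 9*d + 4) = d^2 + 2*d + 1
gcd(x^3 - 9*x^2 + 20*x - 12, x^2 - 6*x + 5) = x - 1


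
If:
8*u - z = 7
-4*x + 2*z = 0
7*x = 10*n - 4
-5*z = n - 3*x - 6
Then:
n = 10/11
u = 93/88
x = 8/11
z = 16/11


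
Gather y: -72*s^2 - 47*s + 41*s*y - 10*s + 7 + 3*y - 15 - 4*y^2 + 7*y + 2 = -72*s^2 - 57*s - 4*y^2 + y*(41*s + 10) - 6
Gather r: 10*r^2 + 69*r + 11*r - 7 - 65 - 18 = 10*r^2 + 80*r - 90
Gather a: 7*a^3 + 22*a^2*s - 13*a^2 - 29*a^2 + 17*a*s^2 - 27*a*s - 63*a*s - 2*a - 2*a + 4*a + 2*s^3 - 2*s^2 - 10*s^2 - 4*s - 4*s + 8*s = 7*a^3 + a^2*(22*s - 42) + a*(17*s^2 - 90*s) + 2*s^3 - 12*s^2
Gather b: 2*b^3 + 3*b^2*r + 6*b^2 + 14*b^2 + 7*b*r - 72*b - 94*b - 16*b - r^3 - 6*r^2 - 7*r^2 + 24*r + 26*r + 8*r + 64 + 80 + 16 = 2*b^3 + b^2*(3*r + 20) + b*(7*r - 182) - r^3 - 13*r^2 + 58*r + 160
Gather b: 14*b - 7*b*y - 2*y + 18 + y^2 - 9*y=b*(14 - 7*y) + y^2 - 11*y + 18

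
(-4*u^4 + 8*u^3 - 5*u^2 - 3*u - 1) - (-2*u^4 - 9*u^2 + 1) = -2*u^4 + 8*u^3 + 4*u^2 - 3*u - 2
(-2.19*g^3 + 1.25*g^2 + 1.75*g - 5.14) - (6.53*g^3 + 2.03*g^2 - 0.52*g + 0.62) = -8.72*g^3 - 0.78*g^2 + 2.27*g - 5.76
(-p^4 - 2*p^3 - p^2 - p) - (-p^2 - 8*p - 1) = -p^4 - 2*p^3 + 7*p + 1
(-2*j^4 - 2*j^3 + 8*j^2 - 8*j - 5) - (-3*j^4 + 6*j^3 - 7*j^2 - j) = j^4 - 8*j^3 + 15*j^2 - 7*j - 5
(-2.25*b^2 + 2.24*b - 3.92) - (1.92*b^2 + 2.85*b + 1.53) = -4.17*b^2 - 0.61*b - 5.45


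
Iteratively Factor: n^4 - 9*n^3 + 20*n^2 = (n - 5)*(n^3 - 4*n^2) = (n - 5)*(n - 4)*(n^2) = n*(n - 5)*(n - 4)*(n)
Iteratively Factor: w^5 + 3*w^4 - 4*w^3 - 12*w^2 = (w - 2)*(w^4 + 5*w^3 + 6*w^2) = w*(w - 2)*(w^3 + 5*w^2 + 6*w) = w*(w - 2)*(w + 3)*(w^2 + 2*w) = w^2*(w - 2)*(w + 3)*(w + 2)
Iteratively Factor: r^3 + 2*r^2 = (r + 2)*(r^2) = r*(r + 2)*(r)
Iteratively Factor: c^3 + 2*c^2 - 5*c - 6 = (c + 1)*(c^2 + c - 6) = (c + 1)*(c + 3)*(c - 2)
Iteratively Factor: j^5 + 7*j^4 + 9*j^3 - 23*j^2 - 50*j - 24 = (j + 1)*(j^4 + 6*j^3 + 3*j^2 - 26*j - 24) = (j + 1)*(j + 3)*(j^3 + 3*j^2 - 6*j - 8) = (j + 1)^2*(j + 3)*(j^2 + 2*j - 8) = (j + 1)^2*(j + 3)*(j + 4)*(j - 2)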